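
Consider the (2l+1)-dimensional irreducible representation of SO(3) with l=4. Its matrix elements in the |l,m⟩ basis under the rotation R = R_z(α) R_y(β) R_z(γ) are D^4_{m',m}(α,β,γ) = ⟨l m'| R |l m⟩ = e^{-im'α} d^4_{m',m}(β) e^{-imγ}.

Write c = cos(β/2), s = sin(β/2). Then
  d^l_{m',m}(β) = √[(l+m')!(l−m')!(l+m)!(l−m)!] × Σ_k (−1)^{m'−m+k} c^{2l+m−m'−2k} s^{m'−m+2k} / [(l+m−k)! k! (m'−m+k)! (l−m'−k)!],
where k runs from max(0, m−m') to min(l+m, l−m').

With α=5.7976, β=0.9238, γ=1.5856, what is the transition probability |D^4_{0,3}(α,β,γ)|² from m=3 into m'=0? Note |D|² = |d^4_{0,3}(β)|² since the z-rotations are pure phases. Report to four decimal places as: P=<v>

D^4_{0,3}(5.7976,0.9238,1.5856) = e^{-i·0·5.7976}·d^4_{0,3}(0.9238)·e^{-i·3·1.5856}. Compute d first:
c=cos(0.9238/2)=0.895207, s=sin(0.9238/2)=0.445650; N=√[24·24·5040·1]=1703.830978
The bounds max(0,m−m')=3 and min(l+m,l−m')=4 give 2 terms
  k=3: (−1)^0·1703.8310/(144)·0.8952^5·0.4456^3 = +0.602093
  k=4: (−1)^1·1703.8310/(144)·0.8952^3·0.4456^5 = -0.149212
d^4_{0,3}(0.9238) = +0.602093 -0.149212 = +0.452881
|D^4_{0,3}|² = |d^4_{0,3}(β)|² = (+0.452881)² = 0.205101 (the z-rotation phases have unit modulus)

P=0.2051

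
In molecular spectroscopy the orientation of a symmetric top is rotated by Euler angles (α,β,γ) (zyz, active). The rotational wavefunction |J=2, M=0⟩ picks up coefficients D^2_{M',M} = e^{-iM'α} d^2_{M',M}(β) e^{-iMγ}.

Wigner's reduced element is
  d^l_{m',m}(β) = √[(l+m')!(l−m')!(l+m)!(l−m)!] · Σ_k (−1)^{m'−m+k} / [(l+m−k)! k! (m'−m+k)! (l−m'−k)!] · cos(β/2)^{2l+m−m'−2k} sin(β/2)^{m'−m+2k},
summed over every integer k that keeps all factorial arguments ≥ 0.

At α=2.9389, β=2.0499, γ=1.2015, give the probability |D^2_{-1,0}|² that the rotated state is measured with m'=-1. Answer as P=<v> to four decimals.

P=0.2510

D^2_{-1,0}(2.9389,2.0499,1.2015) = e^{-i·-1·2.9389}·d^2_{-1,0}(2.0499)·e^{-i·0·1.2015}. Compute d first:
With c≡cos(β/2)=0.519142 and s≡sin(β/2)=0.854688, N=[1·6·2·2]^{1/2}=4.898979
k: max(0,(0)−(-1))=1 … min(2+(0),2−(-1))=2
  k=1: (−1)^0·4.8990/(2)·0.5191^3·0.8547^1 = +0.292915
  k=2: (−1)^1·4.8990/(2)·0.5191^1·0.8547^3 = -0.793934
d^2_{-1,0}(2.0499) = +0.292915 -0.793934 = -0.501020
|D^2_{-1,0}|² = |d^2_{-1,0}(β)|² = (-0.501020)² = 0.251021 (the z-rotation phases have unit modulus)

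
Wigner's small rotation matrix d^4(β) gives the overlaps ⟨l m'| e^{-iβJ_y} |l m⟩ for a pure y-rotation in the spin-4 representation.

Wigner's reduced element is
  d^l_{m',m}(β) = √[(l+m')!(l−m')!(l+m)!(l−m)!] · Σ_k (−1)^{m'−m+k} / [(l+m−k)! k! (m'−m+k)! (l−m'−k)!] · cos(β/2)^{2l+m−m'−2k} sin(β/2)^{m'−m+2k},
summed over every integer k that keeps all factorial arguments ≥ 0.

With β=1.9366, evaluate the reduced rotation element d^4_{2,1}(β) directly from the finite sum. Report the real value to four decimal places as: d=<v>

d^4_{2,1}(β=1.9366) via Wigner's sum:
c=cos(1.9366/2)=0.566701, s=sin(1.9366/2)=0.823924; N=√[720·2·120·6]=1018.233765
k∈{0,1,2} keeps every argument non-negative
  k=0: (−1)^1·1018.2338/(240)·0.5667^7·0.8239^1 = -0.065615
  k=1: (−1)^2·1018.2338/(48)·0.5667^5·0.8239^3 = +0.693485
  k=2: (−1)^3·1018.2338/(72)·0.5667^3·0.8239^5 = -0.977263
d^4_{2,1}(1.9366) = -0.065615 +0.693485 -0.977263 = -0.349393

d=-0.3494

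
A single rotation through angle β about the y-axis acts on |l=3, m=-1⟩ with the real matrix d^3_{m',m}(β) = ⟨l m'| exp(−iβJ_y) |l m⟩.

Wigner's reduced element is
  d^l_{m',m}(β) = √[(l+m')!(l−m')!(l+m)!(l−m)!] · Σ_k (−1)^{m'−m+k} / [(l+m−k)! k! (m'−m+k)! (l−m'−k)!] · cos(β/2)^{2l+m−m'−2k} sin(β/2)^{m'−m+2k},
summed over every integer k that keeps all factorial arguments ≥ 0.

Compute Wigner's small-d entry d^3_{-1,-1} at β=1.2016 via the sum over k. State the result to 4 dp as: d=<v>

d=-0.4517

d^3_{-1,-1}(β=1.2016) via Wigner's sum:
c=cos(1.2016/2)=0.824884, s=sin(1.2016/2)=0.565303; N=√[2·24·2·24]=48.000000
Admissible k: 0..2 (factorial args all ≥0)
  k=0: (−1)^0·48.0000/(48)·0.8249^6·0.5653^0 = +0.315033
  k=1: (−1)^1·48.0000/(6)·0.8249^4·0.5653^2 = -1.183648
  k=2: (−1)^2·48.0000/(8)·0.8249^2·0.5653^4 = +0.416927
d^3_{-1,-1}(1.2016) = +0.315033 -1.183648 +0.416927 = -0.451688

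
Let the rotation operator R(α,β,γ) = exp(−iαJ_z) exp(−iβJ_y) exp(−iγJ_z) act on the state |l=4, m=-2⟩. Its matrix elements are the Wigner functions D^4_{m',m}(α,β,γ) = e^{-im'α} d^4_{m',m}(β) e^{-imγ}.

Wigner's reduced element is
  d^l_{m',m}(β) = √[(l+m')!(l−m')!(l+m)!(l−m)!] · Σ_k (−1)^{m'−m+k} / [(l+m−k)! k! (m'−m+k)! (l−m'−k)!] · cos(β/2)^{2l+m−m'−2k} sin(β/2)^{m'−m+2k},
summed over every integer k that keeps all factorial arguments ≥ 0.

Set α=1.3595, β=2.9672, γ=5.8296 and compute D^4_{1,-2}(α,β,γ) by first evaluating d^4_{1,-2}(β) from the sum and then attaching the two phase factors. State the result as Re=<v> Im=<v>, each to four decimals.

Split into d^4_{1,-2}(β=2.9672) × two z-phases.
With c≡cos(β/2)=0.087086 and s≡sin(β/2)=0.996201, N=[120·6·2·720]^{1/2}=1018.233765
k: max(0,(-2)−(1))=0 … min(4+(-2),4−(1))=2
  k=0: (−1)^3·1018.2338/(72)·0.0871^5·0.9962^3 = -0.000070
  k=1: (−1)^4·1018.2338/(48)·0.0871^3·0.9962^5 = +0.013746
  k=2: (−1)^5·1018.2338/(240)·0.0871^1·0.9962^7 = -0.359759
d^4_{1,-2}(2.9672) = -0.000070 +0.013746 -0.359759 = -0.346083
Attach z-rotation phases: D = e^{-i(1)(1.3595)}·(-0.346083)·e^{-i(-2)(5.8296)} = +0.221859+0.265617i

Re=0.2219 Im=0.2656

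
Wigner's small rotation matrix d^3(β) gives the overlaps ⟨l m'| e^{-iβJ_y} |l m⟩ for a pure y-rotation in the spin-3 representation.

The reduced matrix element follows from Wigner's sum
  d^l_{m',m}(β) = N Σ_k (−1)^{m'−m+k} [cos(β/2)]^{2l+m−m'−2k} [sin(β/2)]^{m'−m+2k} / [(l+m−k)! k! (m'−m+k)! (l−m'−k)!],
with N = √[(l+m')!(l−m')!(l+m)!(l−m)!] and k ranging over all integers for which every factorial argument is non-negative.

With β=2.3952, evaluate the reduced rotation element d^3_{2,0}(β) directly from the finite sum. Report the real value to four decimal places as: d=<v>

d=-0.4635

d^3_{2,0}(β=2.3952) via Wigner's sum:
c=cos(2.3952/2)=0.364594, s=sin(2.3952/2)=0.931167; N=√[120·1·6·6]=65.726707
k∈{0,1} keeps every argument non-negative
  k=0: (−1)^2·65.7267/(12)·0.3646^4·0.9312^2 = +0.083917
  k=1: (−1)^3·65.7267/(12)·0.3646^2·0.9312^4 = -0.547380
d^3_{2,0}(2.3952) = +0.083917 -0.547380 = -0.463462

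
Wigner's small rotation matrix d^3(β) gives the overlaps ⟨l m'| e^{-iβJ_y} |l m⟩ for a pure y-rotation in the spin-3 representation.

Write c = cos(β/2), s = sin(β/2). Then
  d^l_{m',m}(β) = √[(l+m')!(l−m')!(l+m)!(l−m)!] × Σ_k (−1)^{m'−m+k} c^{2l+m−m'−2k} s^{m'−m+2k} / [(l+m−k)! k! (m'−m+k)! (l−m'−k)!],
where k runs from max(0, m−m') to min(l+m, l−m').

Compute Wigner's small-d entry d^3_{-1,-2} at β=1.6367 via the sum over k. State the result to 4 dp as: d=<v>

d=0.4412

d^3_{-1,-2}(β=1.6367) via Wigner's sum:
Half-angle: c=0.683427, s=0.730019. N=√(2·24·1·120)=75.894664
k: max(0,(-2)−(-1))=0 … min(3+(-2),3−(-1))=1
  k=0: (−1)^1·75.8947/(24)·0.6834^5·0.7300^1 = -0.344187
  k=1: (−1)^2·75.8947/(12)·0.6834^3·0.7300^3 = +0.785432
d^3_{-1,-2}(1.6367) = -0.344187 +0.785432 = +0.441245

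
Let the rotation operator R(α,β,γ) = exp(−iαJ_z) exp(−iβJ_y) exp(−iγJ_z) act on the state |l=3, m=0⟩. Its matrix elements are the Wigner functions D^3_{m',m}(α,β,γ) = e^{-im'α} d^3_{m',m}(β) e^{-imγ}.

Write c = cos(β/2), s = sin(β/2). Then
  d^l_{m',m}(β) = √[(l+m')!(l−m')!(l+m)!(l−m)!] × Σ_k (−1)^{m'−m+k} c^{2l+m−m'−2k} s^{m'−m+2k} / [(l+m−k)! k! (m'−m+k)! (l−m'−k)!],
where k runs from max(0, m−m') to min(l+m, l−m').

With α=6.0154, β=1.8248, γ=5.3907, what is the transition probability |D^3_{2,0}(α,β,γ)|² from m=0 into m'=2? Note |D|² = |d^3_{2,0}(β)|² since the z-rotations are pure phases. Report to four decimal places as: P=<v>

First d^3_{2,0}(β=1.8248), then the phase factors e^{-i(2)α} and e^{-i(0)γ}:
With c≡cos(β/2)=0.611849 and s≡sin(β/2)=0.790974, N=[120·1·6·6]^{1/2}=65.726707
The bounds max(0,m−m')=0 and min(l+m,l−m')=1 give 2 terms
  k=0: (−1)^2·65.7267/(12)·0.6118^4·0.7910^2 = +0.480245
  k=1: (−1)^3·65.7267/(12)·0.6118^2·0.7910^4 = -0.802600
d^3_{2,0}(1.8248) = +0.480245 -0.802600 = -0.322355
|D^3_{2,0}|² = |d^3_{2,0}(β)|² = (-0.322355)² = 0.103913 (the z-rotation phases have unit modulus)

P=0.1039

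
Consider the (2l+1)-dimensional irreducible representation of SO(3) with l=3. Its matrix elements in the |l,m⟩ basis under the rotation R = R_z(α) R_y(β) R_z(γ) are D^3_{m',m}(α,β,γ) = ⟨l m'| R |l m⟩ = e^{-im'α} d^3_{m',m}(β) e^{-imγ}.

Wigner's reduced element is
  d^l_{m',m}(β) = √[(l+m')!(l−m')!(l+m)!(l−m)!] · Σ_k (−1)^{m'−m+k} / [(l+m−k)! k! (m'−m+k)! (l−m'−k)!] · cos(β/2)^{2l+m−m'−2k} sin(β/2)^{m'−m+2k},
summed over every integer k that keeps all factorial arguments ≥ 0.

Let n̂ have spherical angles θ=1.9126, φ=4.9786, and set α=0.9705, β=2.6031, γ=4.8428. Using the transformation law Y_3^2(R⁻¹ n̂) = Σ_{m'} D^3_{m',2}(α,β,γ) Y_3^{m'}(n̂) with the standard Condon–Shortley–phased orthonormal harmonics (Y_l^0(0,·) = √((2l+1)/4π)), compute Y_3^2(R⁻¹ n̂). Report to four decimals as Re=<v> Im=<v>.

Re=-0.0074 Im=-0.0245

Need the full column D^3_{m',2} for m'=−3..3 at α=0.9705, β=2.6031, γ=4.8428.
cos(β/2)=0.266005, sin(β/2)=0.963972
d^3_{-3,2}: single k=5 term ⇒ +0.542359;  D = +0.478307-0.255686i
d^3_{-2,2}: k∈[4..5] ⇒ +0.305497 -0.802390 = -0.496893;  D = -0.054243+0.493924i
d^3_{-1,2}: k∈[3..4] ⇒ +0.106633 -0.700182 = -0.593549;  D = +0.450250+0.386750i
d^3_{0,2}: k∈[2..3] ⇒ +0.025483 -0.334655 = -0.309172;  D = +0.298715-0.079728i
d^3_{1,2}: k∈[1..2] ⇒ +0.004060 -0.106633 = -0.102573;  D = +0.034156-0.096719i
d^3_{2,2}: k∈[0..1] ⇒ +0.000354 -0.023263 = -0.022908;  D = -0.013515-0.018497i
d^3_{3,2}: single k=0 term ⇒ -0.003145;  D = -0.003143+0.000097i
Y_3^{m'}(θ=1.9126,φ=4.9786) and Σ D·Y over m':
  (+0.4783-0.2557i)·(-0.2500-0.2434i)  (-0.0542+0.4939i)·(+0.2620-0.1544i)  (+0.4502+0.3868i)·(-0.0351-0.1287i)  (+0.2987-0.0797i)·(+0.3050+0.0000i)  (+0.0342-0.0967i)·(+0.0351-0.1287i)  (-0.0135-0.0185i)·(+0.2620+0.1544i)  (-0.0031+0.0001i)·(+0.2500-0.2434i)
Y_3^2(R⁻¹ n̂) = -0.007392-0.024547i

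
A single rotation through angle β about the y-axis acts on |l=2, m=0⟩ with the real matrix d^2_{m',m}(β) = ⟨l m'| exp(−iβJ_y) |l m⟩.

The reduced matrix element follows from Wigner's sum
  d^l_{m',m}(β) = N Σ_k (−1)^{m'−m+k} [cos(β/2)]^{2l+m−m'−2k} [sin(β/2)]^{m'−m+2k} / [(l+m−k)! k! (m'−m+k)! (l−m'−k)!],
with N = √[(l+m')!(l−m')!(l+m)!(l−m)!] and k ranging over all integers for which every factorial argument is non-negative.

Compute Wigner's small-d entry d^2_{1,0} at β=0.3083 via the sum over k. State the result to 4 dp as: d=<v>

d=-0.3541

d^2_{1,0}(β=0.3083) via Wigner's sum:
c=cos(0.3083/2)=0.988142, s=sin(0.3083/2)=0.153540; N=√[6·1·2·2]=4.898979
The bounds max(0,m−m')=0 and min(l+m,l−m')=1 give 2 terms
  k=0: (−1)^1·4.8990/(2)·0.9881^3·0.1535^1 = -0.362874
  k=1: (−1)^2·4.8990/(2)·0.9881^1·0.1535^3 = +0.008761
d^2_{1,0}(0.3083) = -0.362874 +0.008761 = -0.354113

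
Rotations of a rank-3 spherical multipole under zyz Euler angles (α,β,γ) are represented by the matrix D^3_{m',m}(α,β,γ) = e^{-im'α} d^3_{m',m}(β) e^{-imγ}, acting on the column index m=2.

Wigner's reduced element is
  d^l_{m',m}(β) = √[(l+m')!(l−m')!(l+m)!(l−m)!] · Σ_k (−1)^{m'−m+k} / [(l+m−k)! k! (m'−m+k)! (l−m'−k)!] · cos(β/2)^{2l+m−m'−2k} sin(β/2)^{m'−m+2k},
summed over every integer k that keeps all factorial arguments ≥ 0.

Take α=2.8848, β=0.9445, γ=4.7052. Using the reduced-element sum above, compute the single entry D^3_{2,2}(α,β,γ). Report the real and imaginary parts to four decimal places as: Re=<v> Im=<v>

Re=0.1312 Im=0.0765

Split into d^3_{2,2}(β=0.9445) × two z-phases.
With c≡cos(β/2)=0.890547 and s≡sin(β/2)=0.454891, N=[120·1·120·1]^{1/2}=120.000000
Admissible k: 0..1 (factorial args all ≥0)
  k=0: (−1)^0·120.0000/(120)·0.8905^6·0.4549^0 = +0.498817
  k=1: (−1)^1·120.0000/(24)·0.8905^4·0.4549^2 = -0.650747
d^3_{2,2}(0.9445) = +0.498817 -0.650747 = -0.151931
Phases: e^{-i·(2)·2.8848}=+0.870989+0.491303i, e^{-i·(2)·4.7052}=-0.999897-0.014377i ⇒ D=+0.131243+0.076539i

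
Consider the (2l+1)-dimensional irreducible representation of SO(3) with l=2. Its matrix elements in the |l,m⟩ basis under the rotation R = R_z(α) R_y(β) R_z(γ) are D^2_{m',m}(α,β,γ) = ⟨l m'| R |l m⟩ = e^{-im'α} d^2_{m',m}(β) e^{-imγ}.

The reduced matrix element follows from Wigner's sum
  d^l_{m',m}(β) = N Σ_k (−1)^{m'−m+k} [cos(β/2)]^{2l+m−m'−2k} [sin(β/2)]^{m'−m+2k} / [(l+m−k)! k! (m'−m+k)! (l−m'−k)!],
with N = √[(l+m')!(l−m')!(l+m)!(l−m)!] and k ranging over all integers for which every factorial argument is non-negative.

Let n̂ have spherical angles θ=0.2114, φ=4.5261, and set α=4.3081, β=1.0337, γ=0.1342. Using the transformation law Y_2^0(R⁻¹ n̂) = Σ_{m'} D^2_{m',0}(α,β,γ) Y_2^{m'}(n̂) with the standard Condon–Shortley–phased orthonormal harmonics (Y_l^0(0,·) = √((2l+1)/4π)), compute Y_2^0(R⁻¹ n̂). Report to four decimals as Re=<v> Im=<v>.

Need the full column D^2_{m',0} for m'=−2..2 at α=4.3081, β=1.0337, γ=0.1342.
cos(β/2)=0.869380, sin(β/2)=0.494144
d^2_{-2,0}: single k=2 term ⇒ +0.452066;  D = -0.312164+0.326982i
d^2_{-1,0}: k∈[1..2] ⇒ +0.795350 -0.256948 = +0.538401;  D = -0.211788-0.494997i
d^2_{0,0}: k∈[0..2] ⇒ +0.571266 -0.738221 +0.059623 = -0.107332;  D = -0.107332+0.000000i
d^2_{1,0}: k∈[0..1] ⇒ -0.795350 +0.256948 = -0.538401;  D = +0.211788-0.494997i
d^2_{2,0}: single k=0 term ⇒ +0.452066;  D = -0.312164-0.326982i
Y_2^{m'}(θ=0.2114,φ=4.5261) and Σ D·Y over m':
  (-0.3122+0.3270i)·(-0.0158-0.0062i)  (-0.2118-0.4950i)·(-0.0294+0.1558i)  (-0.1073+0.0000i)·(+0.5891+0.0000i)  (+0.2118-0.4950i)·(+0.0294+0.1558i)  (-0.3122-0.3270i)·(-0.0158+0.0062i)
Y_2^0(R⁻¹ n̂) = +0.117334-0.000000i

Re=0.1173 Im=0.0000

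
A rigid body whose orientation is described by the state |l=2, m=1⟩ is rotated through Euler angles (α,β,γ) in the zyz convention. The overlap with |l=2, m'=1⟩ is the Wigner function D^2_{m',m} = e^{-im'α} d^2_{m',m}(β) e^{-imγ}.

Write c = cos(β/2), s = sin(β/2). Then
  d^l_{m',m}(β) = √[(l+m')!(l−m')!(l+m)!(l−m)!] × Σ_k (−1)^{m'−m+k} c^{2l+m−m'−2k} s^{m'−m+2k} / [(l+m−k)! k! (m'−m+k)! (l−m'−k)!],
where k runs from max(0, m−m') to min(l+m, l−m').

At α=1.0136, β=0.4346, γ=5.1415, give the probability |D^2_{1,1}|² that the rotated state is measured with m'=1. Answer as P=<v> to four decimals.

Split into d^2_{1,1}(β=0.4346) × two z-phases.
Half-angle: c=0.976483, s=0.215594. N=√(6·1·6·1)=6.000000
k∈{0,1} keeps every argument non-negative
  k=0: (−1)^0·6.0000/(6)·0.9765^4·0.2156^0 = +0.909199
  k=1: (−1)^1·6.0000/(2)·0.9765^2·0.2156^2 = -0.132961
d^2_{1,1}(0.4346) = +0.909199 -0.132961 = +0.776238
|D^2_{1,1}|² = |d^2_{1,1}(β)|² = (+0.776238)² = 0.602546 (the z-rotation phases have unit modulus)

P=0.6025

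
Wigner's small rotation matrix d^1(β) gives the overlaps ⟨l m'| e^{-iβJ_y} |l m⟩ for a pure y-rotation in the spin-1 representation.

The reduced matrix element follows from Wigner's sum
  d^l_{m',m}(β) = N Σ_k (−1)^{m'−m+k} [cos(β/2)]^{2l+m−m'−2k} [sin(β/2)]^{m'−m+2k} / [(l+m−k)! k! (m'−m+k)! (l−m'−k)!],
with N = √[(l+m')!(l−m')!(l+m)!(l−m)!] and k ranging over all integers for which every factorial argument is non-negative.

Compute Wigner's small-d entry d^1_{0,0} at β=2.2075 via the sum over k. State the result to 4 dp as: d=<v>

d=-0.5945

d^1_{0,0}(β=2.2075) via Wigner's sum:
With c≡cos(β/2)=0.450251 and s≡sin(β/2)=0.892902, N=[1·1·1·1]^{1/2}=1.000000
k∈{0,1} keeps every argument non-negative
  k=0: (−1)^0·1.0000/(1)·0.4503^2·0.8929^0 = +0.202726
  k=1: (−1)^1·1.0000/(1)·0.4503^0·0.8929^2 = -0.797274
d^1_{0,0}(2.2075) = +0.202726 -0.797274 = -0.594548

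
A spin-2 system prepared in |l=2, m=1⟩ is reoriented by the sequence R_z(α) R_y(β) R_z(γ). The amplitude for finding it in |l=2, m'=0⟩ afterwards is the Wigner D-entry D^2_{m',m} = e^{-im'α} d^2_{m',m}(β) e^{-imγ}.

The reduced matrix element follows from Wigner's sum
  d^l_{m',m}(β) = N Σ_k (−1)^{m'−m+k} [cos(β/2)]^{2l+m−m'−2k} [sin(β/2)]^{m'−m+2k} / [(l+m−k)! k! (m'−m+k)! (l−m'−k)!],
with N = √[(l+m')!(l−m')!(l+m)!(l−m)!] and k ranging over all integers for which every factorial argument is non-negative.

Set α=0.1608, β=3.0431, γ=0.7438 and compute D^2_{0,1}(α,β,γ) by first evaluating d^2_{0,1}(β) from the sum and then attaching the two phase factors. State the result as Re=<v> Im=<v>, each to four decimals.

Split into d^2_{0,1}(β=3.0431) × two z-phases.
Half-angle: c=0.049226, s=0.998788. N=√(2·2·6·1)=4.898979
Admissible k: 1..2 (factorial args all ≥0)
  k=1: (−1)^0·4.8990/(2)·0.0492^3·0.9988^1 = +0.000292
  k=2: (−1)^1·4.8990/(2)·0.0492^1·0.9988^3 = -0.120142
d^2_{0,1}(3.0431) = +0.000292 -0.120142 = -0.119850
Phases: e^{-i·(0)·0.1608}=+1.000000+0.000000i, e^{-i·(1)·0.7438}=+0.735901-0.677089i ⇒ D=-0.088198+0.081149i

Re=-0.0882 Im=0.0811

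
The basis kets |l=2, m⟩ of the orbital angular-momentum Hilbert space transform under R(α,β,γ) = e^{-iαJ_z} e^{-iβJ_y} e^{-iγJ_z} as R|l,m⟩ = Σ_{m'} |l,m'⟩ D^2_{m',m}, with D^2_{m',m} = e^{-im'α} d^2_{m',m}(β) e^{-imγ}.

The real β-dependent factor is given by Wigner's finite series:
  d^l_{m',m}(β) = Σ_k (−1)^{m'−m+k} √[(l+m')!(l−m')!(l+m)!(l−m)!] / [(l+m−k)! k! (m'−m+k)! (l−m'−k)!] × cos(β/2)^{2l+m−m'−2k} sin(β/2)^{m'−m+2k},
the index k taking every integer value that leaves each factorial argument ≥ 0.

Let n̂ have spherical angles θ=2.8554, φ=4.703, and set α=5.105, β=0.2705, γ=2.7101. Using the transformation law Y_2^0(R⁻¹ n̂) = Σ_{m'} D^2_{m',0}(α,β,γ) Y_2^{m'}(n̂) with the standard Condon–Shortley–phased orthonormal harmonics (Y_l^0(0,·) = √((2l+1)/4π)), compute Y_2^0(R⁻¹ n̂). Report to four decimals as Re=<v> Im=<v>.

Re=0.3763 Im=0.0000

Need the full column D^2_{m',0} for m'=−2..2 at α=5.105, β=0.2705, γ=2.7101.
cos(β/2)=0.990868, sin(β/2)=0.134838
d^2_{-2,0}: single k=2 term ⇒ +0.043725;  D = -0.030924-0.030913i
d^2_{-1,0}: k∈[1..2] ⇒ +0.321318 -0.005950 = +0.315368;  D = +0.120660-0.291372i
d^2_{0,0}: k∈[0..2] ⇒ +0.963968 -0.071403 +0.000331 = +0.892896;  D = +0.892896+0.000000i
d^2_{1,0}: k∈[0..1] ⇒ -0.321318 +0.005950 = -0.315368;  D = -0.120660-0.291372i
d^2_{2,0}: single k=0 term ⇒ +0.043725;  D = -0.030924+0.030913i
Y_2^{m'}(θ=2.8554,φ=4.703) and Σ D·Y over m':
  (-0.0309-0.0309i)·(-0.0308-0.0006i)  (+0.1207-0.2914i)·(+0.0020-0.2092i)  (+0.8929+0.0000i)·(+0.5554+0.0000i)  (-0.1207-0.2914i)·(-0.0020-0.2092i)  (-0.0309+0.0309i)·(-0.0308+0.0006i)
Y_2^0(R⁻¹ n̂) = +0.376320+0.000000i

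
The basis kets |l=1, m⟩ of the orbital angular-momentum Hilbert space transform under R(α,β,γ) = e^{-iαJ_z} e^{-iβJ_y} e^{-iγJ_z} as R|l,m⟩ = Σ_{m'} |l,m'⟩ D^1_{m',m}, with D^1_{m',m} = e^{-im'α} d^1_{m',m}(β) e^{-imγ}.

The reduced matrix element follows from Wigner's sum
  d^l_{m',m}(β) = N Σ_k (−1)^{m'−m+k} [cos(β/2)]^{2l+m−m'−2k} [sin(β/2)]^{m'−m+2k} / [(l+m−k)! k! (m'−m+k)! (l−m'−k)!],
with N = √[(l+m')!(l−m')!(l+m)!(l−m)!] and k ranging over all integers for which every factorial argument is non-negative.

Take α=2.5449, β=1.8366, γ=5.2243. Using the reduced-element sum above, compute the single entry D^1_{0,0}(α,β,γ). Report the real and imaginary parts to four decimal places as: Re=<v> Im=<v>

Split into d^1_{0,0}(β=1.8366) × two z-phases.
c=cos(1.8366/2)=0.607172, s=sin(1.8366/2)=0.794571; N=√[1·1·1·1]=1.000000
k∈{0,1} keeps every argument non-negative
  k=0: (−1)^0·1.0000/(1)·0.6072^2·0.7946^0 = +0.368658
  k=1: (−1)^1·1.0000/(1)·0.6072^0·0.7946^2 = -0.631342
d^1_{0,0}(1.8366) = +0.368658 -0.631342 = -0.262685
Phases: e^{-i·(0)·2.5449}=+1.000000+0.000000i, e^{-i·(0)·5.2243}=+1.000000+0.000000i ⇒ D=-0.262685+0.000000i

Re=-0.2627 Im=0.0000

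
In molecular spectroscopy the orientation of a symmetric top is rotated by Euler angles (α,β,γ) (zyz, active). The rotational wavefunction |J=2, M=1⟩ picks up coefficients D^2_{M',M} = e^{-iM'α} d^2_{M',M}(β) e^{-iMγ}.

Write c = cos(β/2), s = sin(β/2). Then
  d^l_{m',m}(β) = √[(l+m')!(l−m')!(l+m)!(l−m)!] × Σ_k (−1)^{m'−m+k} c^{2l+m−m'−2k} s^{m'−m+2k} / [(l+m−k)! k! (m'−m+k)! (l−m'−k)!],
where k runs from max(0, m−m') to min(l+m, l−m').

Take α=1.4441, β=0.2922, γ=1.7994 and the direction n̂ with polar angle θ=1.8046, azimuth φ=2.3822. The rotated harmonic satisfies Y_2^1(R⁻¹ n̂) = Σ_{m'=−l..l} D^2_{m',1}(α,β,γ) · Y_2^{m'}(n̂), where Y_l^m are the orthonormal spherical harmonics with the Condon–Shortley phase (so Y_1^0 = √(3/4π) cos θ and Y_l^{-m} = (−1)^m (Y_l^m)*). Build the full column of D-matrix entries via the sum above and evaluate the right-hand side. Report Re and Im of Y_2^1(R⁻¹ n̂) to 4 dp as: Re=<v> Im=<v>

Re=0.0271 Im=-0.0338

Need the full column D^2_{m',1} for m'=−2..2 at α=1.4441, β=0.2922, γ=1.7994.
cos(β/2)=0.989346, sin(β/2)=0.145581
d^2_{-2,1}: single k=3 term ⇒ +0.006105;  D = +0.002830+0.005410i
d^2_{-1,1}: k∈[2..3] ⇒ +0.062234 -0.000449 = +0.061785;  D = +0.057926-0.021493i
d^2_{0,1}: k∈[1..2] ⇒ +0.345322 -0.007477 = +0.337845;  D = -0.076562-0.329056i
d^2_{1,1}: k∈[0..1] ⇒ +0.958062 -0.062234 = +0.895828;  D = -0.891180+0.091134i
d^2_{2,1}: single k=0 term ⇒ -0.281955;  D = +0.006989-0.281868i
Y_2^{m'}(θ=1.8046,φ=2.3822) and Σ D·Y over m':
  (+0.0028+0.0054i)·(+0.0190+0.3650i)  (+0.0579-0.0215i)·(+0.1263+0.1199i)  (-0.0766-0.3291i)·(-0.2646+0.0000i)  (-0.8912+0.0911i)·(-0.1263+0.1199i)  (+0.0070-0.2819i)·(+0.0190-0.3650i)
Y_2^1(R⁻¹ n̂) = +0.027078-0.033810i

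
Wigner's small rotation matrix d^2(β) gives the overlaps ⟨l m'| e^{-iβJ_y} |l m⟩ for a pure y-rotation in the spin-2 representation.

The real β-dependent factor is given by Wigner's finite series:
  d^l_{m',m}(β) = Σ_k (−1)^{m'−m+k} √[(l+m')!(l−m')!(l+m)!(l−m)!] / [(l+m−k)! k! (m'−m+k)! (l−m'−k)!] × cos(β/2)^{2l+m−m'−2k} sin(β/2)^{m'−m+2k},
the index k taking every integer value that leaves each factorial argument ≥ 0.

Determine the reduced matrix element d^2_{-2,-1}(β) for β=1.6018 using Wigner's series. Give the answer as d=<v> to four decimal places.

d^2_{-2,-1}(β=1.6018) via Wigner's sum:
c=cos(1.6018/2)=0.696061, s=sin(1.6018/2)=0.717983; N=√[1·24·1·6]=12.000000
Admissible k: 1..1 (factorial args all ≥0)
  k=1: (−1)^0·12.0000/(6)·0.6961^3·0.7180^1 = +0.484268
d^2_{-2,-1}(1.6018) = +0.484268

d=0.4843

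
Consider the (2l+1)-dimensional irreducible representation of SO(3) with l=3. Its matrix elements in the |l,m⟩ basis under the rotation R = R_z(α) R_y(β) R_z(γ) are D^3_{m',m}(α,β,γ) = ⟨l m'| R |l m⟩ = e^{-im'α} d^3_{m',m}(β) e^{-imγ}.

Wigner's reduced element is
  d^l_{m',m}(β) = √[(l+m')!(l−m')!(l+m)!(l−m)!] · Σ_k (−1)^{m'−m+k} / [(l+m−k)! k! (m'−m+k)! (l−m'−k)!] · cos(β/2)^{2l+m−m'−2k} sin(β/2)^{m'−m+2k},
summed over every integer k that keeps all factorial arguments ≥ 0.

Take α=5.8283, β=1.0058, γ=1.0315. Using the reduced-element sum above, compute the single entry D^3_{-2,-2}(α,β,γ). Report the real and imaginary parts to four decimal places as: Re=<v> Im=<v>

Re=-0.0941 Im=-0.2121

Split into d^3_{-2,-2}(β=1.0058) × two z-phases.
With c≡cos(β/2)=0.876189 and s≡sin(β/2)=0.481969, N=[1·120·1·120]^{1/2}=120.000000
k: max(0,(-2)−(-2))=0 … min(3+(-2),3−(-2))=1
  k=0: (−1)^0·120.0000/(120)·0.8762^6·0.4820^0 = +0.452465
  k=1: (−1)^1·120.0000/(24)·0.8762^4·0.4820^2 = -0.684538
d^3_{-2,-2}(1.0058) = +0.452465 -0.684538 = -0.232073
Phases: e^{-i·(-2)·5.8283}=+0.613927-0.789363i, e^{-i·(-2)·1.0315}=-0.472569+0.881294i ⇒ D=-0.094114-0.212133i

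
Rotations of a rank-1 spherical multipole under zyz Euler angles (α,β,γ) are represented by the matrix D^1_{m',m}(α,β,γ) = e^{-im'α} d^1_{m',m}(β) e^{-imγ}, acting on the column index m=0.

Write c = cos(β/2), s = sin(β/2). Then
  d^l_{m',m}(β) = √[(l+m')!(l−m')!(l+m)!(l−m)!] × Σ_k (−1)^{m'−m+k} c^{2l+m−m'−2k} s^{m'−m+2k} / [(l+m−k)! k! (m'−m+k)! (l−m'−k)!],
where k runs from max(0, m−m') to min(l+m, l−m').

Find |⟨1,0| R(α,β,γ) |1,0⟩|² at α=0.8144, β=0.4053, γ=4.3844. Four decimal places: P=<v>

D^1_{0,0}(0.8144,0.4053,4.3844) = e^{-i·0·0.8144}·d^1_{0,0}(0.4053)·e^{-i·0·4.3844}. Compute d first:
c=cos(0.4053/2)=0.979537, s=sin(0.4053/2)=0.201266; N=√[1·1·1·1]=1.000000
The bounds max(0,m−m')=0 and min(l+m,l−m')=1 give 2 terms
  k=0: (−1)^0·1.0000/(1)·0.9795^2·0.2013^0 = +0.959492
  k=1: (−1)^1·1.0000/(1)·0.9795^0·0.2013^2 = -0.040508
d^1_{0,0}(0.4053) = +0.959492 -0.040508 = +0.918984
|D^1_{0,0}|² = |d^1_{0,0}(β)|² = (+0.918984)² = 0.844532 (the z-rotation phases have unit modulus)

P=0.8445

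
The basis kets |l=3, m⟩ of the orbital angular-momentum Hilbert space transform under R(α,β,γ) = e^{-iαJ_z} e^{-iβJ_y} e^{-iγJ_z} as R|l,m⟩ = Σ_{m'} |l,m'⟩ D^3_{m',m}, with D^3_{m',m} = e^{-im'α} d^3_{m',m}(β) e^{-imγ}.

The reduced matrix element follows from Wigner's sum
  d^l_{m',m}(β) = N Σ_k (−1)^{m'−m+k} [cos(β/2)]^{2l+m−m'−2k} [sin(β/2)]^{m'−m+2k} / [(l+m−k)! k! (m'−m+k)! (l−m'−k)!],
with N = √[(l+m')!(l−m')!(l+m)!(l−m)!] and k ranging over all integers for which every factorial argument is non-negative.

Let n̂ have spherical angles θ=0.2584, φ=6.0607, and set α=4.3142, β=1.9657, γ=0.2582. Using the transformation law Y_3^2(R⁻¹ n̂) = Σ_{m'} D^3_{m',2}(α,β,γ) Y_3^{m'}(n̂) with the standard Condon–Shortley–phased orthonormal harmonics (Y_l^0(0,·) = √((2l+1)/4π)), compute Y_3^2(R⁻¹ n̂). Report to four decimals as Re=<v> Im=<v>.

Need the full column D^3_{m',2} for m'=−3..3 at α=4.3142, β=1.9657, γ=0.2582.
cos(β/2)=0.554653, sin(β/2)=0.832082
d^3_{-3,2}: single k=5 term ⇒ +0.541909;  D = +0.536594-0.075711i
d^3_{-2,2}: k∈[4..5] ⇒ +0.737355 -0.331891 = +0.405464;  D = -0.103460+0.392043i
d^3_{-1,2}: k∈[3..4] ⇒ +0.621717 -0.699602 = -0.077885;  D = +0.061709+0.047519i
d^3_{0,2}: k∈[2..3] ⇒ +0.358905 -0.807732 = -0.448828;  D = -0.390302+0.221610i
d^3_{1,2}: k∈[1..2] ⇒ +0.138126 -0.621717 = -0.483591;  D = -0.057033-0.480216i
d^3_{2,2}: k∈[0..1] ⇒ +0.029116 -0.327634 = -0.298518;  D = +0.286894+0.082491i
d^3_{3,2}: single k=0 term ⇒ -0.106992;  D = -0.067123+0.083317i
Y_3^{m'}(θ=0.2584,φ=6.0607) and Σ D·Y over m':
  (+0.5366-0.0757i)·(+0.0055+0.0043i)  (-0.1035+0.3920i)·(+0.0582+0.0278i)  (+0.0617+0.0475i)·(+0.2959+0.0669i)  (-0.3903+0.2216i)·(+0.6038+0.0000i)  (-0.0570-0.4802i)·(-0.2959+0.0669i)  (+0.2869+0.0825i)·(+0.0582-0.0278i)  (-0.0671+0.0833i)·(-0.0055+0.0043i)
Y_3^2(R⁻¹ n̂) = -0.166203+0.308218i

Re=-0.1662 Im=0.3082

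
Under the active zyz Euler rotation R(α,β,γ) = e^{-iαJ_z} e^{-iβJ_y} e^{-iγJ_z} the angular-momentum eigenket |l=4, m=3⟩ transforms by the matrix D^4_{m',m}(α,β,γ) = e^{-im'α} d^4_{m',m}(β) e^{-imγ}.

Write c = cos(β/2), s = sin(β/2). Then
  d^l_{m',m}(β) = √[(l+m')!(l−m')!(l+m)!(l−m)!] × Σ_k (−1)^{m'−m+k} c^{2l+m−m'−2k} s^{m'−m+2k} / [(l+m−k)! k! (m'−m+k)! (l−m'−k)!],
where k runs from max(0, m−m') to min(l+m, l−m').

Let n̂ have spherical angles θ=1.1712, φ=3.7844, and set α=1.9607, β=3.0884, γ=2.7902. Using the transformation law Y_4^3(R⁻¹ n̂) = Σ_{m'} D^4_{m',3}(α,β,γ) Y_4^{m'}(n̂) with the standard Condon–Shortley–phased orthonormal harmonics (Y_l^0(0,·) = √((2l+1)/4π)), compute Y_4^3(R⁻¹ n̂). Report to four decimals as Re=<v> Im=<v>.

Need the full column D^4_{m',3} for m'=−4..4 at α=1.9607, β=3.0884, γ=2.7902.
cos(β/2)=0.026593, sin(β/2)=0.999646
d^4_{-4,3}: single k=7 term ⇒ +0.075031;  D = +0.064820-0.037788i
d^4_{-3,3}: k∈[6..7] ⇒ +0.004940 -0.997174 = -0.992234;  D = +0.788041+0.602927i
d^4_{-2,3}: k∈[5..6] ⇒ +0.000211 -0.099257 = -0.099046;  D = +0.025768-0.095635i
d^4_{-1,3}: k∈[4..5] ⇒ +0.000007 -0.005601 = -0.005595;  D = -0.005550+0.000707i
d^4_{0,3}: k∈[3..4] ⇒ +0.000000 -0.000222 = -0.000222;  D = +0.000110+0.000193i
d^4_{1,3}: k∈[2..3] ⇒ +0.000000 -0.000007 = -0.000007;  D = +0.000004-0.000005i
d^4_{2,3}: k∈[1..2] ⇒ +0.000000 -0.000000 = -0.000000;  D = -0.000000-0.000000i
d^4_{3,3}: k∈[0..1] ⇒ +0.000000 -0.000000 = -0.000000;  D = +0.000000+0.000000i
d^4_{4,3}: single k=0 term ⇒ -0.000000;  D = +0.000000-0.000000i
Y_4^{m'}(θ=1.1712,φ=3.7844) and Σ D·Y over m':
  (+0.0648-0.0378i)·(-0.2683-0.1721i)  (+0.7880+0.6029i)·(+0.1333+0.3566i)  (+0.0258-0.0956i)·(+0.0048-0.0162i)  (-0.0055+0.0007i)·(+0.2634-0.1972i)  (+0.0001+0.0002i)·(-0.0782+0.0000i)  (+0.0000-0.0000i)·(-0.2634-0.1972i)  (-0.0000-0.0000i)·(+0.0048+0.0162i)  (+0.0000+0.0000i)·(-0.1333+0.3566i)  (+0.0000-0.0000i)·(-0.2683+0.1721i)
Y_4^3(R⁻¹ n̂) = -0.136645+0.360748i

Re=-0.1366 Im=0.3607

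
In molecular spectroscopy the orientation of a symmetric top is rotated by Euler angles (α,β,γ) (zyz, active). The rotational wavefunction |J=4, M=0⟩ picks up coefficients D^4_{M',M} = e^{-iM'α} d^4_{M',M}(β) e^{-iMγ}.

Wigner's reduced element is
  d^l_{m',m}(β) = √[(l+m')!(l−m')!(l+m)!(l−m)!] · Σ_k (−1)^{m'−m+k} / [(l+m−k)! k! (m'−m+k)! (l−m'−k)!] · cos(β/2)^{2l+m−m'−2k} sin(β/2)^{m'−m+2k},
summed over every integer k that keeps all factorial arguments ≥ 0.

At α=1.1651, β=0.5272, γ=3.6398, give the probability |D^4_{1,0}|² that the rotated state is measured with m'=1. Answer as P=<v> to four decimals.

First d^4_{1,0}(β=0.5272), then the phase factors e^{-i(1)α} and e^{-i(0)γ}:
c=cos(0.5272/2)=0.965458, s=sin(0.5272/2)=0.260558; N=√[120·6·24·24]=643.987578
Admissible k: 0..3 (factorial args all ≥0)
  k=0: (−1)^1·643.9876/(144)·0.9655^7·0.2606^1 = -0.911074
  k=1: (−1)^2·643.9876/(24)·0.9655^5·0.2606^3 = +0.398150
  k=2: (−1)^3·643.9876/(24)·0.9655^3·0.2606^5 = -0.028999
  k=3: (−1)^4·643.9876/(144)·0.9655^1·0.2606^7 = +0.000352
d^4_{1,0}(0.5272) = -0.911074 +0.398150 -0.028999 +0.000352 = -0.541572
|D^4_{1,0}|² = |d^4_{1,0}(β)|² = (-0.541572)² = 0.293300 (the z-rotation phases have unit modulus)

P=0.2933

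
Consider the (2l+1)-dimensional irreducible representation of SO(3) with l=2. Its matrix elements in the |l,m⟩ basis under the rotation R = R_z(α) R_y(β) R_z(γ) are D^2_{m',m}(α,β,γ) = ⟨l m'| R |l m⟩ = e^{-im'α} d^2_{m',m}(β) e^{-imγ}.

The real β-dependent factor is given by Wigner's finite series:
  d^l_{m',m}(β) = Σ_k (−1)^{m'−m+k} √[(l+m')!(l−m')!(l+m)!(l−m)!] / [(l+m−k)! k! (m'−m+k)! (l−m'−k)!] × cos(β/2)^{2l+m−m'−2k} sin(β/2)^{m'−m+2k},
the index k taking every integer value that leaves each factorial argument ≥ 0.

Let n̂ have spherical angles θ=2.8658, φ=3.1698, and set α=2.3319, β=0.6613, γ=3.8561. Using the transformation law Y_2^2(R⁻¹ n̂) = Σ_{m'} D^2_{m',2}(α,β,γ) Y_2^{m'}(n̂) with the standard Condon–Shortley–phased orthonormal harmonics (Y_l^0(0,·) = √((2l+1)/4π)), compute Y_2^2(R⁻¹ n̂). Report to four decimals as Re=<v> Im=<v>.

Need the full column D^2_{m',2} for m'=−2..2 at α=2.3319, β=0.6613, γ=3.8561.
cos(β/2)=0.945832, sin(β/2)=0.324658
d^2_{-2,2}: single k=4 term ⇒ +0.011110;  D = -0.011062-0.001034i
d^2_{-1,2}: single k=3 term ⇒ +0.064732;  D = +0.040092+0.050823i
d^2_{0,2}: single k=2 term ⇒ +0.230970;  D = +0.032638-0.228652i
d^2_{1,2}: single k=1 term ⇒ +0.549411;  D = -0.447370+0.318924i
d^2_{2,2}: single k=0 term ⇒ +0.800304;  D = +0.785846+0.151436i
Y_2^{m'}(θ=2.8658,φ=3.1698) and Σ D·Y over m':
  (-0.0111-0.0010i)·(+0.0286-0.0016i)  (+0.0401+0.0508i)·(+0.2023-0.0057i)  (+0.0326-0.2287i)·(+0.5606+0.0000i)  (-0.4474+0.3189i)·(-0.2023-0.0057i)  (+0.7858+0.1514i)·(+0.0286+0.0016i)
Y_2^2(R⁻¹ n̂) = +0.140953-0.174522i

Re=0.1410 Im=-0.1745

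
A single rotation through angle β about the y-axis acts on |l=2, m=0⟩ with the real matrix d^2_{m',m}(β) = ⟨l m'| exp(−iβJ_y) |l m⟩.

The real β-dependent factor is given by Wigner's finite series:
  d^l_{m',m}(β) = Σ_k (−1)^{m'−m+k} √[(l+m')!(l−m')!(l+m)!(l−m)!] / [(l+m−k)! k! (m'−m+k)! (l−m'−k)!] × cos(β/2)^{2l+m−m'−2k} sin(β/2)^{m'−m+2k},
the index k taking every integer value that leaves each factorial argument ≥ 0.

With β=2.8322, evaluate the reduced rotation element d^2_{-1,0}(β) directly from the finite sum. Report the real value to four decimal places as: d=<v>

d=-0.3552

d^2_{-1,0}(β=2.8322) via Wigner's sum:
Half-angle: c=0.154080, s=0.988058. N=√(1·6·2·2)=4.898979
k: max(0,(0)−(-1))=1 … min(2+(0),2−(-1))=2
  k=1: (−1)^0·4.8990/(2)·0.1541^3·0.9881^1 = +0.008853
  k=2: (−1)^1·4.8990/(2)·0.1541^1·0.9881^3 = -0.364057
d^2_{-1,0}(2.8322) = +0.008853 -0.364057 = -0.355204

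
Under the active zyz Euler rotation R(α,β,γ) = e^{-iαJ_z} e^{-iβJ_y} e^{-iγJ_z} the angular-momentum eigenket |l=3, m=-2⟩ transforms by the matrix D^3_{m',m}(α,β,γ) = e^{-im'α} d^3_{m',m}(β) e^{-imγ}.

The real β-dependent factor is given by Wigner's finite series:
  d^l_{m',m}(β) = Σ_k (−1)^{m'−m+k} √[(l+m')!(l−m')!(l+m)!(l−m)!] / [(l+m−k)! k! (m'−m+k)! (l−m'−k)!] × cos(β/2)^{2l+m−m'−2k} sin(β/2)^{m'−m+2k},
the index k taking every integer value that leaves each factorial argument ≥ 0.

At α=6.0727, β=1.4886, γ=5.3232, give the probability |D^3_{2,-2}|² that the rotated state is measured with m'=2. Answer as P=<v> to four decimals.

P=0.2239

Split into d^3_{2,-2}(β=1.4886) × two z-phases.
With c≡cos(β/2)=0.735562 and s≡sin(β/2)=0.677457, N=[120·1·1·120]^{1/2}=120.000000
The bounds max(0,m−m')=0 and min(l+m,l−m')=1 give 2 terms
  k=0: (−1)^4·120.0000/(24)·0.7356^2·0.6775^4 = +0.569818
  k=1: (−1)^5·120.0000/(120)·0.7356^0·0.6775^6 = -0.096670
d^3_{2,-2}(1.4886) = +0.569818 -0.096670 = +0.473148
|D^3_{2,-2}|² = |d^3_{2,-2}(β)|² = (+0.473148)² = 0.223869 (the z-rotation phases have unit modulus)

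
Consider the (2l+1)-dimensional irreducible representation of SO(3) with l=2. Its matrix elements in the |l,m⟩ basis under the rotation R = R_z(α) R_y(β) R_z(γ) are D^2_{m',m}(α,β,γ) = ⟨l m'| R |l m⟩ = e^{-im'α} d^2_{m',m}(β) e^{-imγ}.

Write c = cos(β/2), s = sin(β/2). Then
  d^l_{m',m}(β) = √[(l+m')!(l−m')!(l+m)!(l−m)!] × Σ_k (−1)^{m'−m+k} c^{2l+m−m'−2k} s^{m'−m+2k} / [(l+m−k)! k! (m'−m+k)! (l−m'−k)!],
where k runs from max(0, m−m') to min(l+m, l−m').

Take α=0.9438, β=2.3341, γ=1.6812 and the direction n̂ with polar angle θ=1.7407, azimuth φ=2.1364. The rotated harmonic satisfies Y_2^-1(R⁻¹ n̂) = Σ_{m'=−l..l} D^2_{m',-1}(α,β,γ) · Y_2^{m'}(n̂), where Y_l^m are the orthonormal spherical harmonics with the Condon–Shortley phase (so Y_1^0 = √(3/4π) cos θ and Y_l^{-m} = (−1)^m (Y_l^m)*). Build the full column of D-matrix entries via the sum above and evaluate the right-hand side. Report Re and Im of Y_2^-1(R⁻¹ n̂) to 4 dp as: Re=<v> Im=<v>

Need the full column D^2_{m',-1} for m'=−2..2 at α=0.9438, β=2.3341, γ=1.6812.
cos(β/2)=0.392866, sin(β/2)=0.919596
d^2_{-2,-1}: single k=1 term ⇒ +0.111522;  D = -0.101499-0.046207i
d^2_{-1,-1}: k∈[0..1] ⇒ +0.023822 -0.391565 = -0.367743;  D = +0.319756-0.181636i
d^2_{0,-1}: k∈[0..1] ⇒ -0.136586 +0.748361 = +0.611775;  D = -0.067405+0.608050i
d^2_{1,-1}: k∈[0..1] ⇒ +0.391565 -0.715134 = -0.323569;  D = -0.239512-0.217557i
d^2_{2,-1}: single k=0 term ⇒ -0.611034;  D = -0.598065+0.125224i
Y_2^{m'}(θ=1.7407,φ=2.1364) and Σ D·Y over m':
  (-0.1015-0.0462i)·(-0.1597+0.3396i)  (+0.3198-0.1816i)·(+0.0690+0.1087i)  (-0.0674+0.6080i)·(-0.2883+0.0000i)  (-0.2395-0.2176i)·(-0.0690+0.1087i)  (-0.5981+0.1252i)·(-0.1597-0.3396i)
Y_2^-1(R⁻¹ n̂) = +0.271336-0.008130i

Re=0.2713 Im=-0.0081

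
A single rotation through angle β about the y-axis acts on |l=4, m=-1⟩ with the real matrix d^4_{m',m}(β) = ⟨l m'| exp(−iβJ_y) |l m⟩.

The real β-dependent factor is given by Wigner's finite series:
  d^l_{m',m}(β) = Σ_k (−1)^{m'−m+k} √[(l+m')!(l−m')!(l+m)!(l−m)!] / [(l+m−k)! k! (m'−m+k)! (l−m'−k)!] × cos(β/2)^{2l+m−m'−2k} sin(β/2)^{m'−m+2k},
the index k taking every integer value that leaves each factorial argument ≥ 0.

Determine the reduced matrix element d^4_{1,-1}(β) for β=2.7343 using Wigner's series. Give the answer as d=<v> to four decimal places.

d^4_{1,-1}(β=2.7343) via Wigner's sum:
Half-angle: c=0.202242, s=0.979336. N=√(120·6·6·120)=720.000000
k∈{0,1,2,3} keeps every argument non-negative
  k=0: (−1)^2·720.0000/(72)·0.2022^6·0.9793^2 = +0.000656
  k=1: (−1)^3·720.0000/(24)·0.2022^4·0.9793^4 = -0.046167
  k=2: (−1)^4·720.0000/(48)·0.2022^2·0.9793^6 = +0.541280
  k=3: (−1)^5·720.0000/(720)·0.2022^0·0.9793^8 = -0.846160
d^4_{1,-1}(2.7343) = +0.000656 -0.046167 +0.541280 -0.846160 = -0.350391

d=-0.3504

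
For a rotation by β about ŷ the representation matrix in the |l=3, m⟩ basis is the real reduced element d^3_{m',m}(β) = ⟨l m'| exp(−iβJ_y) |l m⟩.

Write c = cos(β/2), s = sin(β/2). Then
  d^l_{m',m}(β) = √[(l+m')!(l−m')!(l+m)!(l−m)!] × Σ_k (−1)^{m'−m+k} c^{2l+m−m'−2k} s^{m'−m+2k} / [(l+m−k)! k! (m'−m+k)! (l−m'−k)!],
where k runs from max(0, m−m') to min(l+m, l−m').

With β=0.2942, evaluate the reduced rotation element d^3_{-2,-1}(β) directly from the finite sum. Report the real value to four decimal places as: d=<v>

d=0.4197

d^3_{-2,-1}(β=0.2942) via Wigner's sum:
With c≡cos(β/2)=0.989200 and s≡sin(β/2)=0.146570, N=[1·120·2·24]^{1/2}=75.894664
k: max(0,(-1)−(-2))=1 … min(3+(-1),3−(-2))=2
  k=1: (−1)^0·75.8947/(24)·0.9892^5·0.1466^1 = +0.439002
  k=2: (−1)^1·75.8947/(12)·0.9892^3·0.1466^3 = -0.019276
d^3_{-2,-1}(0.2942) = +0.439002 -0.019276 = +0.419726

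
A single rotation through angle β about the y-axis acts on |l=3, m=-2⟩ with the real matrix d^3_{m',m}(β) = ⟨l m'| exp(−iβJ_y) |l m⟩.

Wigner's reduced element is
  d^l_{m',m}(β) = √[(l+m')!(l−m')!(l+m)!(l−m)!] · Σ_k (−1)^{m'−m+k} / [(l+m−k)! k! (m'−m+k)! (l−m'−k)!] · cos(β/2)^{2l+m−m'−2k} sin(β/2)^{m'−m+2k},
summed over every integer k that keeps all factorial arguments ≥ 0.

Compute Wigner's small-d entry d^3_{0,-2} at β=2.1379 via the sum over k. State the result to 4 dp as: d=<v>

d^3_{0,-2}(β=2.1379) via Wigner's sum:
Half-angle: c=0.481045, s=0.876696. N=√(6·6·1·120)=65.726707
Admissible k: 0..1 (factorial args all ≥0)
  k=0: (−1)^2·65.7267/(12)·0.4810^4·0.8767^2 = +0.225425
  k=1: (−1)^3·65.7267/(12)·0.4810^2·0.8767^4 = -0.748735
d^3_{0,-2}(2.1379) = +0.225425 -0.748735 = -0.523310

d=-0.5233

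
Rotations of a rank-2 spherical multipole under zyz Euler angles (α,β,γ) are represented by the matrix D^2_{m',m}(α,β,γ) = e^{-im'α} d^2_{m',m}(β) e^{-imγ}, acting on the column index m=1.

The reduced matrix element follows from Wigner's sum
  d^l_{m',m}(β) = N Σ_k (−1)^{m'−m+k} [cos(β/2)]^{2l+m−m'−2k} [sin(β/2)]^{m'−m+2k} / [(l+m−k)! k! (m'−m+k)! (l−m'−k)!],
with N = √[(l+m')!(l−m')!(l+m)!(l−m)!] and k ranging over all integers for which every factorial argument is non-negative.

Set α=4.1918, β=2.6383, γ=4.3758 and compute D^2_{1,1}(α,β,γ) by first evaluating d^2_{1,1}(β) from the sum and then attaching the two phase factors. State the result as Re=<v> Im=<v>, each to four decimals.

Re=0.1117 Im=0.1290

First d^2_{1,1}(β=2.6383), then the phase factors e^{-i(1)α} and e^{-i(1)γ}:
With c≡cos(β/2)=0.248999 and s≡sin(β/2)=0.968504, N=[6·1·6·1]^{1/2}=6.000000
k: max(0,(1)−(1))=0 … min(2+(1),2−(1))=1
  k=0: (−1)^0·6.0000/(6)·0.2490^4·0.9685^0 = +0.003844
  k=1: (−1)^1·6.0000/(2)·0.2490^2·0.9685^2 = -0.174469
d^2_{1,1}(2.6383) = +0.003844 -0.174469 = -0.170625
D = (-0.497391+0.867526i)·(-0.170625)·(-0.330269+0.943887i) = +0.111687+0.128992i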